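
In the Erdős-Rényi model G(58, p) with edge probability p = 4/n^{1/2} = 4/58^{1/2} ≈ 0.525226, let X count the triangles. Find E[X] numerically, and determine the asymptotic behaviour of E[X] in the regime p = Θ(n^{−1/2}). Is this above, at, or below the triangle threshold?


Number of potential triangles: C(58, 3) = 30856.
Each occurs with probability p³ ≈ (0.525226)³ ≈ 1.44889857e-01.
By linearity: E[X] = C(58, 3)·p³ ≈ 30856 · 1.44889857e-01 ≈ 4470.721426.
Since α = 1/2 < 1, p = c/n^{1/2} ≫ 1/n is above the triangle threshold p ~ 1/n. Asymptotically E[X] ~ (c³/6)·n^{3(1−α)} = (4³/6)·n^{1.5} → ∞; triangles are abundant w.h.p.

E[X] ≈ 4470.721426; in regime p = Θ(1/n^{1/2}) E[X] diverges (above the triangle threshold p ~ 1/n).


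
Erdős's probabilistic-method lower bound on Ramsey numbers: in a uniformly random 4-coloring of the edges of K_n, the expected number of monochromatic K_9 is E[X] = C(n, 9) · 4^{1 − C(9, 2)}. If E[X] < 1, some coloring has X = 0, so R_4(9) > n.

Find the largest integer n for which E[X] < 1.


We need C(n, 9) · 4^{1 − 36} < 1, i.e. C(n, 9) < 4^{36 − 1} = 1180591620717411303424.
Check values of n near the boundary:
  n = 911: C(911, 9) = 1144686900492291197405; 1144686900492291197405 < 1180591620717411303424? YES
  n = 912: C(912, 9) = 1156095740032081475120; 1156095740032081475120 < 1180591620717411303424? YES
  n = 913: C(913, 9) = 1167605542753639808390; 1167605542753639808390 < 1180591620717411303424? YES
  n = 914: C(914, 9) = 1179217089587653905932; 1179217089587653905932 < 1180591620717411303424? YES
  n = 915: C(915, 9) = 1190931166636537885130; 1190931166636537885130 < 1180591620717411303424? NO
The largest n with C(n, 9) < 1180591620717411303424 is n = 914 (where E[X] = 294804272396913476483/295147905179352825856 ≈ 0.99884). Hence R_4(9) > 914, i.e. R_4(9) ≥ 915.

Largest n = 914; hence R_4(9) > 914.


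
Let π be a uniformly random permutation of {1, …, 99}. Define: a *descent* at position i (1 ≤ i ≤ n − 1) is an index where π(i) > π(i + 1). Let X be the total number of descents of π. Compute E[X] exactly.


Write X = Σ X_I over i = 1, …, 98, with X_I the indicator of one descent.
There are 98 indicators.
For each fixed i, the pair (π(i), π(i+1)) is a uniformly random ordered pair of distinct values from {1, …, 99}; by symmetry P[π(i) > π(i+1)] = 1/2.
By linearity: E[X] = 98 · (1/2) = (99 − 1) · (1/2) = 49 ≈ 49.00000.

E[X] = 49 = 49.00000.


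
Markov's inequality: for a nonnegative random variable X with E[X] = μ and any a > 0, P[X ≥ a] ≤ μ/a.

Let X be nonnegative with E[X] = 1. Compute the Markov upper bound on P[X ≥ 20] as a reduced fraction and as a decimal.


μ = E[X] = 1, a = 20.
Markov: P[X ≥ 20] ≤ μ/a = (1)/20 = 1/20.
Numerically: ≈ 0.050000.
(Since a = 20 > μ = 1.000000, the bound 1/20 is < 1 and informative.)

P[X ≥ 20] ≤ 1/20 ≈ 0.050000.


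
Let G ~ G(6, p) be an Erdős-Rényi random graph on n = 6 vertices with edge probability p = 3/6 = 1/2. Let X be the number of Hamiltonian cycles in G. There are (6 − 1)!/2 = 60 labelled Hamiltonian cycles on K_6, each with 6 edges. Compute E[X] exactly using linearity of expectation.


K_6 has (6 − 1)!/2 = 60 labelled Hamiltonian cycles.
For each such Hamiltonian cycle H, let X_H = 1 if all 6 edges of H are present in G. Then P[X_H = 1] = p^{6} = (1/2)^{6} = 1/64.
Summing the indicators: E[X] = Σ_H E[X_H] = 60 · p^{6} = 60 · 1/64 = 15/16.
Numerically: E[X] ≈ 0.938.

E[X] = 60 · (1/2)^{6} = 15/16 ≈ 0.938.


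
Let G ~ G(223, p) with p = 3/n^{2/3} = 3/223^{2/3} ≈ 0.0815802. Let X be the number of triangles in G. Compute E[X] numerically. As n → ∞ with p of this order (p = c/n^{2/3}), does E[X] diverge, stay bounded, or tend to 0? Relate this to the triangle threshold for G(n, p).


Number of potential triangles: C(223, 3) = 1823471.
Each occurs with probability p³ ≈ (0.0815802)³ ≈ 5.42942750e-04.
By linearity: E[X] = C(223, 3)·p³ ≈ 1823471 · 5.42942750e-04 ≈ 990.040359.
Since α = 2/3 < 1, p = c/n^{2/3} ≫ 1/n is above the triangle threshold p ~ 1/n. Asymptotically E[X] ~ (c³/6)·n^{3(1−α)} = (3³/6)·n^{1} → ∞; triangles are abundant w.h.p.

E[X] ≈ 990.040359; in regime p = Θ(1/n^{2/3}) E[X] diverges (above the triangle threshold p ~ 1/n).


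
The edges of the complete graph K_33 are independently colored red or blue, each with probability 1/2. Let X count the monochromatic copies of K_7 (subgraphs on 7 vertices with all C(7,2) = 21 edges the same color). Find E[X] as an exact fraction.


Let X = Σ_S X_S over the C(33, 7) = 4272048 subsets S of size 7, where X_S = 1 if the K_7 on S is monochromatic.
For a fixed S, the K_7 on S has C(7, 2) = 21 edges. P[all 21 edges red] = (1/2)^21, and likewise for blue, so P[monochromatic] = 2·(1/2)^21 = 2^{1 − 21} = 1/1048576.
Summing: E[X] = C(33, 7) · 2^{1 − 21} = 4272048 · 1/1048576 = 267003/65536.
Numerically: E[X] ≈ 4.074142.

E[X] = C(33,7)·2^(1−C(7,2)) = 267003/65536 ≈ 4.074142.


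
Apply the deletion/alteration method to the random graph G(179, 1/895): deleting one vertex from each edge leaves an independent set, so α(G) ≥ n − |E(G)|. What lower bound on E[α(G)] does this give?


E[|E(G)|] = C(179, 2)·p = 15931 · (1/895) = 89/5.
E[α(G)] ≥ n − E[|E(G)|] = 179 − 89/5 = 806/5.
Numerically: ≈ 161.200.
(This is only a lower bound; the true E[α(G)] may be larger.)

E[α(G)] ≥ 806/5 ≈ 161.200.


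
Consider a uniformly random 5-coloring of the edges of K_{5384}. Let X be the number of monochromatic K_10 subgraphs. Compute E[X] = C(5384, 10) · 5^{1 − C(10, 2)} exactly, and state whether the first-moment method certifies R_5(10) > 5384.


E[X] = C(5384, 10) · 5^{1 − 45} = 5593137120741932124090737609600 · 5^{−44} = 5593137120741932124090737609600/5684341886080801486968994140625.
As a reduced fraction: E[X] = 223725484829677284963629504384/227373675443232059478759765625 ≈ 0.98396.
Is E[X] < 1? YES.
Since E[X] < 1, there exists a 5-coloring of K_{5384} with no monochromatic K_10; hence R_5(10) > 5384.

E[X] = 223725484829677284963629504384/227373675443232059478759765625 ≈ 0.98396; E[X] < 1, so R_5(10) > 5384.


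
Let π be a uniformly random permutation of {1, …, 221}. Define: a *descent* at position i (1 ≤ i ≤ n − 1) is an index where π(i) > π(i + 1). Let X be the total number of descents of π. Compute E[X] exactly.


Write X = Σ X_I over i = 1, …, 220, with X_I the indicator of one descent.
There are 220 indicators.
For each fixed i, the pair (π(i), π(i+1)) is a uniformly random ordered pair of distinct values from {1, …, 221}; by symmetry P[π(i) > π(i+1)] = 1/2.
By linearity: E[X] = 220 · (1/2) = (221 − 1) · (1/2) = 110 ≈ 110.00000.

E[X] = 110 = 110.00000.


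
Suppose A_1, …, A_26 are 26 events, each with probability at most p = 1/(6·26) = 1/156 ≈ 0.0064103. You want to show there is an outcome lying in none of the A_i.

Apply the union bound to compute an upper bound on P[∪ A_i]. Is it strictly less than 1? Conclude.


Union bound: P[∪_{i=1}^{26} A_i] ≤ Σ_i P[A_i] ≤ 26·p = 26·(1/156) = 1/6.
Numerically: 1/6 ≈ 0.1666667.
Is 1/6 < 1? YES.
Since P[∪ A_i] ≤ 1/6 < 1, the complement has P[∩ A_i^c] ≥ 1 − 1/6 = 5/6 > 0, so some outcome avoids every A_i.

26·p = 1/6 ≈ 0.1666667; existence CERTIFIED by the union bound.


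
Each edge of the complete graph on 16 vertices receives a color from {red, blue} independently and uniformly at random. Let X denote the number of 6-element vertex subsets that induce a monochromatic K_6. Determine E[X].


Let X = Σ_S X_S over the C(16, 6) = 8008 subsets S of size 6, where X_S = 1 if the K_6 on S is monochromatic.
For a fixed S, the K_6 on S has C(6, 2) = 15 edges. P[all 15 edges red] = (1/2)^15, and likewise for blue, so P[monochromatic] = 2·(1/2)^15 = 2^{1 − 15} = 1/16384.
By linearity of expectation: E[X] = C(16, 6) · 2^{1 − 15} = 8008 · 1/16384 = 1001/2048.
Numerically: E[X] ≈ 0.4888.

E[X] = C(16,6)·2^(1−C(6,2)) = 1001/2048 ≈ 0.4888.


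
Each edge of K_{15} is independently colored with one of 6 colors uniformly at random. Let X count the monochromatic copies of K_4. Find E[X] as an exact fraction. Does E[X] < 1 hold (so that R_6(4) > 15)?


E[X] = C(15, 4) · 6^{1 − 6} = 1365 · 6^{−5} = 1365/7776.
As a reduced fraction: E[X] = 455/2592 ≈ 0.176.
Is E[X] < 1? YES.
Since E[X] < 1, there exists a 6-coloring of K_{15} with no monochromatic K_4; hence R_6(4) > 15.

E[X] = 455/2592 ≈ 0.176; E[X] < 1, so R_6(4) > 15.


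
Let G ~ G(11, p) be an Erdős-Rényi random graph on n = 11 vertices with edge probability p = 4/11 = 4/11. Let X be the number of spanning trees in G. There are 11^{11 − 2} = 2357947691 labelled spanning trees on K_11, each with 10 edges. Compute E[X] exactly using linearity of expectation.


K_11 has 11^{11 − 2} = 2357947691 labelled spanning trees.
For each such spanning tree H, let X_H = 1 if all 10 edges of H are present in G. Then P[X_H = 1] = p^{10} = (4/11)^{10} = 1048576/25937424601.
By linearity: E[X] = Σ_H E[X_H] = 2357947691 · p^{10} = 2357947691 · 1048576/25937424601 = 1048576/11.
Numerically: E[X] ≈ 95325.

E[X] = 2357947691 · (4/11)^{10} = 1048576/11 ≈ 95325.


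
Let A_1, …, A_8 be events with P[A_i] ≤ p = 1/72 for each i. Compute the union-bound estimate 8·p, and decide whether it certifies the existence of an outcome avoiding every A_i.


Union bound: P[∪_{i=1}^{8} A_i] ≤ Σ_i P[A_i] ≤ 8·p = 8·(1/72) = 1/9.
Numerically: 1/9 ≈ 0.1111111.
Is 1/9 < 1? YES.
Since P[∪ A_i] ≤ 1/9 < 1, the complement has P[∩ A_i^c] ≥ 1 − 1/9 = 8/9 > 0, so some outcome avoids every A_i.

8·p = 1/9 ≈ 0.1111111; existence CERTIFIED by the union bound.


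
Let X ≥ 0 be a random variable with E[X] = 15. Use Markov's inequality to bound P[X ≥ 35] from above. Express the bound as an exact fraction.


μ = E[X] = 15, a = 35.
Markov: P[X ≥ 35] ≤ μ/a = (15)/35 = 3/7.
Numerically: ≈ 0.42857.
(Since a = 35 > μ = 15.00000, the bound 3/7 is < 1 and informative.)

P[X ≥ 35] ≤ 3/7 ≈ 0.42857.


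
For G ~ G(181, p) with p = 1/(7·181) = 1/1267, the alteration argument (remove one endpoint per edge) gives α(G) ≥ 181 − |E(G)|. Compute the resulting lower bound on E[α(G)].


E[|E(G)|] = C(181, 2)·p = 16290 · (1/1267) = 90/7.
E[α(G)] ≥ n − E[|E(G)|] = 181 − 90/7 = 1177/7.
Numerically: ≈ 168.142857.
(This is only a lower bound; the true E[α(G)] may be larger.)

E[α(G)] ≥ 1177/7 ≈ 168.142857.


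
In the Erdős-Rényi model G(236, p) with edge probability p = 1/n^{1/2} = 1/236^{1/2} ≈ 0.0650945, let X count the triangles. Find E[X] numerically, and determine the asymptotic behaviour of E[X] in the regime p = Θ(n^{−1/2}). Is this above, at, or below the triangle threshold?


Number of potential triangles: C(236, 3) = 2162940.
Each occurs with probability p³ ≈ (0.0650945)³ ≈ 2.75823964e-04.
By linearity: E[X] = C(236, 3)·p³ ≈ 2162940 · 2.75823964e-04 ≈ 596.590685.
Since α = 1/2 < 1, p = c/n^{1/2} ≫ 1/n is above the triangle threshold p ~ 1/n. Asymptotically E[X] ~ (c³/6)·n^{3(1−α)} = (1³/6)·n^{1.5} → ∞; triangles are abundant w.h.p.

E[X] ≈ 596.590685; in regime p = Θ(1/n^{1/2}) E[X] diverges (above the triangle threshold p ~ 1/n).


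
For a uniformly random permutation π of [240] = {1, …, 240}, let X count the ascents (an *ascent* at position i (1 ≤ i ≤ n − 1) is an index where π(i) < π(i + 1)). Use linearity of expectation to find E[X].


Write X = Σ X_I over i = 1, …, 239, with X_I the indicator of one ascent.
There are 239 indicators.
For each fixed i, the pair (π(i), π(i+1)) is a uniformly random ordered pair of distinct values from {1, …, 240}; by symmetry P[π(i) < π(i+1)] = 1/2.
By linearity: E[X] = 239 · (1/2) = (240 − 1) · (1/2) = 239/2 ≈ 119.50000.

E[X] = 239/2 = 119.50000.


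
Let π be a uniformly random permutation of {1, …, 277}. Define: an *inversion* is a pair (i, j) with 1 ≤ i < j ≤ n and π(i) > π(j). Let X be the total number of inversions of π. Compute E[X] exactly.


Write X = Σ X_I over the C(277, 2) = 38226 pairs i < j, with X_I the indicator of one inversion.
There are 38226 indicators.
For each fixed pair i < j, the values π(i) and π(j) are two distinct elements of {1, …, 277} in uniformly random order; by symmetry P[π(i) > π(j)] = 1/2.
By linearity: E[X] = 38226 · (1/2) = C(277, 2) · (1/2) = 38226/2 = 19113 ≈ 19113.000.

E[X] = 19113 = 19113.000.


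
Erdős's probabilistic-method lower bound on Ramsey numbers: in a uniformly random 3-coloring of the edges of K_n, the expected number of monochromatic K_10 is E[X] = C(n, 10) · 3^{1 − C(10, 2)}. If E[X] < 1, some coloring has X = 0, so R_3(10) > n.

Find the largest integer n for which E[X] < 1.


We need C(n, 10) · 3^{1 − 45} < 1, i.e. C(n, 10) < 3^{45 − 1} = 984770902183611232881.
Check values of n near the boundary:
  n = 567: C(567, 10) = 873787071273467749398; 873787071273467749398 < 984770902183611232881? YES
  n = 568: C(568, 10) = 889446337783744949208; 889446337783744949208 < 984770902183611232881? YES
  n = 569: C(569, 10) = 905357721286137524328; 905357721286137524328 < 984770902183611232881? YES
  n = 570: C(570, 10) = 921524823451961408691; 921524823451961408691 < 984770902183611232881? YES
  n = 571: C(571, 10) = 937951290893172842001; 937951290893172842001 < 984770902183611232881? YES
  n = 572: C(572, 10) = 954640815642161682606; 954640815642161682606 < 984770902183611232881? YES
  n = 573: C(573, 10) = 971597135635805762226; 971597135635805762226 < 984770902183611232881? YES
  n = 574: C(574, 10) = 988824035203816502691; 988824035203816502691 < 984770902183611232881? NO
  n = 575: C(575, 10) = 1006325345561406175305; 1006325345561406175305 < 984770902183611232881? NO
The largest n with C(n, 10) < 984770902183611232881 is n = 573 (where E[X] = 35985079097622435638/36472996377170786403 ≈ 0.987). Hence R_3(10) > 573, i.e. R_3(10) ≥ 574.

Largest n = 573; hence R_3(10) > 573.


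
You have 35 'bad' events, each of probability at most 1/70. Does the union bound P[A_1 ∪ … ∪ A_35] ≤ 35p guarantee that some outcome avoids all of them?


Union bound: P[∪_{i=1}^{35} A_i] ≤ Σ_i P[A_i] ≤ 35·p = 35·(1/70) = 1/2.
Numerically: 1/2 ≈ 0.500.
Is 1/2 < 1? YES.
Since P[∪ A_i] ≤ 1/2 < 1, the complement has P[∩ A_i^c] ≥ 1 − 1/2 = 1/2 > 0, so some outcome avoids every A_i.

35·p = 1/2 ≈ 0.500; existence CERTIFIED by the union bound.


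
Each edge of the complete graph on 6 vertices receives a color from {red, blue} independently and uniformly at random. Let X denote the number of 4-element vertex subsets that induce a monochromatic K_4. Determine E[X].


Let X = Σ_S X_S over the C(6, 4) = 15 subsets S of size 4, where X_S = 1 if the K_4 on S is monochromatic.
For a fixed S, the K_4 on S has C(4, 2) = 6 edges. P[all 6 edges red] = (1/2)^6, and likewise for blue, so P[monochromatic] = 2·(1/2)^6 = 2^{1 − 6} = 1/32.
Summing: E[X] = C(6, 4) · 2^{1 − 6} = 15 · 1/32 = 15/32.
Numerically: E[X] ≈ 0.469.

E[X] = C(6,4)·2^(1−C(4,2)) = 15/32 ≈ 0.469.


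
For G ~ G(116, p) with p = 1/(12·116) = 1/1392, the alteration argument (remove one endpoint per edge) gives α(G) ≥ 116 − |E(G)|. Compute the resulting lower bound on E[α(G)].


E[|E(G)|] = C(116, 2)·p = 6670 · (1/1392) = 115/24.
E[α(G)] ≥ n − E[|E(G)|] = 116 − 115/24 = 2669/24.
Numerically: ≈ 111.208333.
(This is only a lower bound; the true E[α(G)] may be larger.)

E[α(G)] ≥ 2669/24 ≈ 111.208333.


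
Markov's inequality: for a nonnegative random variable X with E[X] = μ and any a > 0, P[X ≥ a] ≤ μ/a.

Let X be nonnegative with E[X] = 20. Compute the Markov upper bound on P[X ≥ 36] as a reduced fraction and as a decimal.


μ = E[X] = 20, a = 36.
Markov: P[X ≥ 36] ≤ μ/a = (20)/36 = 5/9.
Numerically: ≈ 0.555556.
(Since a = 36 > μ = 20.000000, the bound 5/9 is < 1 and informative.)

P[X ≥ 36] ≤ 5/9 ≈ 0.555556.


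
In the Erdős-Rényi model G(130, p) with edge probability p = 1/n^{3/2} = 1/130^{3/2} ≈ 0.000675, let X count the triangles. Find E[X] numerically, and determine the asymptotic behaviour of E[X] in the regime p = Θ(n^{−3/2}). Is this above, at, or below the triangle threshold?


Number of potential triangles: C(130, 3) = 357760.
Each occurs with probability p³ ≈ (0.000675)³ ≈ 3.07082e-10.
By linearity: E[X] = C(130, 3)·p³ ≈ 357760 · 3.07082e-10 ≈ 0.000.
Since α = 3/2 > 1, p = c/n^{3/2} = o(1/n) is below the triangle threshold p ~ 1/n. Asymptotically E[X] ~ (c³/6)·n^{3(1−α)} = (1³/6)·n^{-1.5} → 0, so by Markov's inequality G has no triangles w.h.p.

E[X] ≈ 0.000; in regime p = Θ(1/n^{3/2}) E[X] tends to 0 (below the triangle threshold p ~ 1/n).


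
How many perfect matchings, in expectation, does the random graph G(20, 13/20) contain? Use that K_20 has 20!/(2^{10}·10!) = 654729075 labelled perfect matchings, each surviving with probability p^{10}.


K_20 has 20!/(2^{10}·10!) = 654729075 labelled perfect matchings.
For each such perfect matching H, let X_H = 1 if all 10 edges of H are present in G. Then P[X_H = 1] = p^{10} = (13/20)^{10} = 137858491849/10240000000000.
By linearity: E[X] = Σ_H E[X_H] = 654729075 · p^{10} = 654729075 · 137858491849/10240000000000 = 3610398513967632387/409600000000.
Numerically: E[X] ≈ 8.81e+06.

E[X] = 654729075 · (13/20)^{10} = 3610398513967632387/409600000000 ≈ 8.81e+06.


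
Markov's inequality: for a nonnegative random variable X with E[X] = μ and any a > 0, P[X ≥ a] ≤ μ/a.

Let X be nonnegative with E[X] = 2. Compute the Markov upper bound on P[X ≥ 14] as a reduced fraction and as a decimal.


μ = E[X] = 2, a = 14.
Markov: P[X ≥ 14] ≤ μ/a = (2)/14 = 1/7.
Numerically: ≈ 0.142857.
(Since a = 14 > μ = 2.000000, the bound 1/7 is < 1 and informative.)

P[X ≥ 14] ≤ 1/7 ≈ 0.142857.


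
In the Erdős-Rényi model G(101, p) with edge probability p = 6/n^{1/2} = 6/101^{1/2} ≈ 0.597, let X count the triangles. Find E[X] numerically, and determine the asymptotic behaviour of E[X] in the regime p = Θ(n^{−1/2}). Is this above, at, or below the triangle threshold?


Number of potential triangles: C(101, 3) = 166650.
Each occurs with probability p³ ≈ (0.597)³ ≈ 2.128000e-01.
By linearity: E[X] = C(101, 3)·p³ ≈ 166650 · 2.128000e-01 ≈ 35463.1255.
Since α = 1/2 < 1, p = c/n^{1/2} ≫ 1/n is above the triangle threshold p ~ 1/n. Asymptotically E[X] ~ (c³/6)·n^{3(1−α)} = (6³/6)·n^{1.5} → ∞; triangles are abundant w.h.p.

E[X] ≈ 35463.1255; in regime p = Θ(1/n^{1/2}) E[X] diverges (above the triangle threshold p ~ 1/n).


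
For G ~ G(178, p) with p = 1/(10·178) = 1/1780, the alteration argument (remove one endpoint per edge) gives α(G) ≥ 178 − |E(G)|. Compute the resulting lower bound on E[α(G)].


E[|E(G)|] = C(178, 2)·p = 15753 · (1/1780) = 177/20.
E[α(G)] ≥ n − E[|E(G)|] = 178 − 177/20 = 3383/20.
Numerically: ≈ 169.15000.
(This is only a lower bound; the true E[α(G)] may be larger.)

E[α(G)] ≥ 3383/20 ≈ 169.15000.


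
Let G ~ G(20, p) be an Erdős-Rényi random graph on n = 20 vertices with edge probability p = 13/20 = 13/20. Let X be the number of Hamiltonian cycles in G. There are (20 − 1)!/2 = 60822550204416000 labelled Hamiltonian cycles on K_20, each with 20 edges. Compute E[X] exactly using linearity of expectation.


K_20 has (20 − 1)!/2 = 60822550204416000 labelled Hamiltonian cycles.
For each such Hamiltonian cycle H, let X_H = 1 if all 20 edges of H are present in G. Then P[X_H = 1] = p^{20} = (13/20)^{20} = 19004963774880799438801/104857600000000000000000000.
By linearity: E[X] = Σ_H E[X_H] = 60822550204416000 · p^{20} = 60822550204416000 · 19004963774880799438801/104857600000000000000000000 = 282209561360057334695429506990221/25600000000000000000.
Numerically: E[X] ≈ 1.1024e+13.

E[X] = 60822550204416000 · (13/20)^{20} = 282209561360057334695429506990221/25600000000000000000 ≈ 1.1024e+13.


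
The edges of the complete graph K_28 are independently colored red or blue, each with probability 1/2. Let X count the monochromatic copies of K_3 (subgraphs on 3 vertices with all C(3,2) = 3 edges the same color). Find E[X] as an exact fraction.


Let X = Σ_S X_S over the C(28, 3) = 3276 subsets S of size 3, where X_S = 1 if the K_3 on S is monochromatic.
For a fixed S, the K_3 on S has C(3, 2) = 3 edges. P[all 3 edges red] = (1/2)^3, and likewise for blue, so P[monochromatic] = 2·(1/2)^3 = 2^{1 − 3} = 1/4.
By linearity: E[X] = C(28, 3) · 2^{1 − 3} = 3276 · 1/4 = 819.
Numerically: E[X] ≈ 819.00000.

E[X] = C(28,3)·2^(1−C(3,2)) = 819 ≈ 819.00000.


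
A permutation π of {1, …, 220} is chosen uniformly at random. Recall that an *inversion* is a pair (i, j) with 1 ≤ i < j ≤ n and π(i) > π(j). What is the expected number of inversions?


Write X = Σ X_I over the C(220, 2) = 24090 pairs i < j, with X_I the indicator of one inversion.
There are 24090 indicators.
For each fixed pair i < j, the values π(i) and π(j) are two distinct elements of {1, …, 220} in uniformly random order; by symmetry P[π(i) > π(j)] = 1/2.
By linearity: E[X] = 24090 · (1/2) = C(220, 2) · (1/2) = 24090/2 = 12045 ≈ 12045.000000.

E[X] = 12045 = 12045.000000.


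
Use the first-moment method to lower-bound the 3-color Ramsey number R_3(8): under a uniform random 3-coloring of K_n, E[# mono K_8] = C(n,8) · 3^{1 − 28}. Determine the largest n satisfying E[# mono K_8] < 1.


We need C(n, 8) · 3^{1 − 28} < 1, i.e. C(n, 8) < 3^{28 − 1} = 7625597484987.
Check values of n near the boundary:
  n = 154: C(154, 8) = 6521818990995; 6521818990995 < 7625597484987? YES
  n = 155: C(155, 8) = 6876747915675; 6876747915675 < 7625597484987? YES
  n = 156: C(156, 8) = 7248464019225; 7248464019225 < 7625597484987? YES
  n = 157: C(157, 8) = 7637643295425; 7637643295425 < 7625597484987? NO
  n = 158: C(158, 8) = 8044984271181; 8044984271181 < 7625597484987? NO
  n = 159: C(159, 8) = 8471208603429; 8471208603429 < 7625597484987? NO
The largest n with C(n, 8) < 7625597484987 is n = 156 (where E[X] = 805384891025/847288609443 ≈ 0.950544). Hence R_3(8) > 156, i.e. R_3(8) ≥ 157.

Largest n = 156; hence R_3(8) > 156.


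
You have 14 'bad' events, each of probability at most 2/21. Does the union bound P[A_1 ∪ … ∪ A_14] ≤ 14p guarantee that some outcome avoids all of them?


Union bound: P[∪_{i=1}^{14} A_i] ≤ Σ_i P[A_i] ≤ 14·p = 14·(2/21) = 4/3.
Numerically: 4/3 ≈ 1.3333.
Is 4/3 < 1? NO.
Since the bound 4/3 is ≥ 1, the union bound is uninformative here; it does NOT by itself certify existence.

14·p = 4/3 ≈ 1.3333; existence NOT certified by the union bound.


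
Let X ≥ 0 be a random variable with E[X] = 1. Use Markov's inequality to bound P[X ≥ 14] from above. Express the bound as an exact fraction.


μ = E[X] = 1, a = 14.
Markov: P[X ≥ 14] ≤ μ/a = (1)/14 = 1/14.
Numerically: ≈ 0.07143.
(Since a = 14 > μ = 1.00000, the bound 1/14 is < 1 and informative.)

P[X ≥ 14] ≤ 1/14 ≈ 0.07143.


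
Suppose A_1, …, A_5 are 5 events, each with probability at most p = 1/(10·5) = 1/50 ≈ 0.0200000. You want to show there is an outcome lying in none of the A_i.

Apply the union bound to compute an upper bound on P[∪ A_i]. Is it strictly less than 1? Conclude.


Union bound: P[∪_{i=1}^{5} A_i] ≤ Σ_i P[A_i] ≤ 5·p = 5·(1/50) = 1/10.
Numerically: 1/10 ≈ 0.1000000.
Is 1/10 < 1? YES.
Since P[∪ A_i] ≤ 1/10 < 1, the complement has P[∩ A_i^c] ≥ 1 − 1/10 = 9/10 > 0, so some outcome avoids every A_i.

5·p = 1/10 ≈ 0.1000000; existence CERTIFIED by the union bound.


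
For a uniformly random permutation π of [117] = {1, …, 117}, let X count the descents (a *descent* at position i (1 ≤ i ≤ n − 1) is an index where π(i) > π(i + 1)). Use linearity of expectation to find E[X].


Write X = Σ X_I over i = 1, …, 116, with X_I the indicator of one descent.
There are 116 indicators.
For each fixed i, the pair (π(i), π(i+1)) is a uniformly random ordered pair of distinct values from {1, …, 117}; by symmetry P[π(i) > π(i+1)] = 1/2.
By linearity: E[X] = 116 · (1/2) = (117 − 1) · (1/2) = 58 ≈ 58.0000.

E[X] = 58 = 58.0000.


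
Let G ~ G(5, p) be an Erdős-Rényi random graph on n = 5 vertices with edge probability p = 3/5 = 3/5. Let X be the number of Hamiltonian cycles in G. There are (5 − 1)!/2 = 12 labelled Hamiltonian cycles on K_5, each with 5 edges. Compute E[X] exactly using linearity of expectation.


K_5 has (5 − 1)!/2 = 12 labelled Hamiltonian cycles.
For each such Hamiltonian cycle H, let X_H = 1 if all 5 edges of H are present in G. Then P[X_H = 1] = p^{5} = (3/5)^{5} = 243/3125.
By linearity: E[X] = Σ_H E[X_H] = 12 · p^{5} = 12 · 243/3125 = 2916/3125.
Numerically: E[X] ≈ 0.93312.

E[X] = 12 · (3/5)^{5} = 2916/3125 ≈ 0.93312.


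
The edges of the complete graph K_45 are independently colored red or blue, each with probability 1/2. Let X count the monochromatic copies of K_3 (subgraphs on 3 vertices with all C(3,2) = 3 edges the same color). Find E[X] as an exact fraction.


Let X = Σ_S X_S over the C(45, 3) = 14190 subsets S of size 3, where X_S = 1 if the K_3 on S is monochromatic.
For a fixed S, the K_3 on S has C(3, 2) = 3 edges. P[all 3 edges red] = (1/2)^3, and likewise for blue, so P[monochromatic] = 2·(1/2)^3 = 2^{1 − 3} = 1/4.
By linearity of expectation: E[X] = C(45, 3) · 2^{1 − 3} = 14190 · 1/4 = 7095/2.
Numerically: E[X] ≈ 3547.5000.

E[X] = C(45,3)·2^(1−C(3,2)) = 7095/2 ≈ 3547.5000.


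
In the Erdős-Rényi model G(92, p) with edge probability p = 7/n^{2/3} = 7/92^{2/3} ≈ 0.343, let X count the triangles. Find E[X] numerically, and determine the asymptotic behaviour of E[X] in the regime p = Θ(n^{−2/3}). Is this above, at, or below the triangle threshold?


Number of potential triangles: C(92, 3) = 125580.
Each occurs with probability p³ ≈ (0.343)³ ≈ 4.05246e-02.
By linearity: E[X] = C(92, 3)·p³ ≈ 125580 · 4.05246e-02 ≈ 5089.076.
Since α = 2/3 < 1, p = c/n^{2/3} ≫ 1/n is above the triangle threshold p ~ 1/n. Asymptotically E[X] ~ (c³/6)·n^{3(1−α)} = (7³/6)·n^{1} → ∞; triangles are abundant w.h.p.

E[X] ≈ 5089.076; in regime p = Θ(1/n^{2/3}) E[X] diverges (above the triangle threshold p ~ 1/n).


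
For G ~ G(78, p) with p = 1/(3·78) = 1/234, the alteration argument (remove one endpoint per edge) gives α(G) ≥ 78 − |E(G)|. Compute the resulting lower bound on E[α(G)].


E[|E(G)|] = C(78, 2)·p = 3003 · (1/234) = 77/6.
E[α(G)] ≥ n − E[|E(G)|] = 78 − 77/6 = 391/6.
Numerically: ≈ 65.1667.
(This is only a lower bound; the true E[α(G)] may be larger.)

E[α(G)] ≥ 391/6 ≈ 65.1667.


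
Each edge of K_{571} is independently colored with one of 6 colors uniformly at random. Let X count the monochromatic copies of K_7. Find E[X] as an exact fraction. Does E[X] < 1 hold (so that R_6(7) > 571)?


E[X] = C(571, 7) · 6^{1 − 21} = 3784329711421830 · 6^{−20} = 3784329711421830/3656158440062976.
As a reduced fraction: E[X] = 70080179841145/67706637778944 ≈ 1.0351.
Is E[X] < 1? NO.
Since E[X] ≥ 1, the first-moment bound is inconclusive at n = 571; it does NOT by itself certify R_6(7) > 571.

E[X] = 70080179841145/67706637778944 ≈ 1.0351; E[X] ≥ 1; first-moment method inconclusive here.


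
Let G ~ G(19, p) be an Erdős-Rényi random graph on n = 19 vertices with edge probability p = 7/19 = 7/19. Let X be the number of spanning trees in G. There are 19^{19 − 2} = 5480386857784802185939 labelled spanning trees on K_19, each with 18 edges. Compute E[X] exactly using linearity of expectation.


K_19 has 19^{19 − 2} = 5480386857784802185939 labelled spanning trees.
For each such spanning tree H, let X_H = 1 if all 18 edges of H are present in G. Then P[X_H = 1] = p^{18} = (7/19)^{18} = 1628413597910449/104127350297911241532841.
By linearity of expectation: E[X] = Σ_H E[X_H] = 5480386857784802185939 · p^{18} = 5480386857784802185939 · 1628413597910449/104127350297911241532841 = 1628413597910449/19.
Numerically: E[X] ≈ 8.571e+13.

E[X] = 5480386857784802185939 · (7/19)^{18} = 1628413597910449/19 ≈ 8.571e+13.


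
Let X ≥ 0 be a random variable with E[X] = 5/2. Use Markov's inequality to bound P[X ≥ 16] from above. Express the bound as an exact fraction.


μ = E[X] = 5/2, a = 16.
Markov: P[X ≥ 16] ≤ μ/a = (5/2)/16 = 5/32.
Numerically: ≈ 0.15625.
(Since a = 16 > μ = 2.50000, the bound 5/32 is < 1 and informative.)

P[X ≥ 16] ≤ 5/32 ≈ 0.15625.


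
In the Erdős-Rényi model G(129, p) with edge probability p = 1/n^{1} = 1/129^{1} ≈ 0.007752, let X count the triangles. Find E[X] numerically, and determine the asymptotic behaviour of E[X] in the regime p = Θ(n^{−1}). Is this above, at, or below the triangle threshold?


Number of potential triangles: C(129, 3) = 349504.
Each occurs with probability p³ ≈ (0.007752)³ ≈ 4.658337e-07.
By linearity: E[X] = C(129, 3)·p³ ≈ 349504 · 4.658337e-07 ≈ 0.1628.
Here α = 1, so p = 1/n is exactly at the triangle threshold p ~ 1/n. Asymptotically E[X] → c³/6 = 1³/6 = 1/6 ≈ 0.1667, a bounded constant. In this regime the triangle count is asymptotically Poisson(c³/6).

E[X] ≈ 0.1628; in regime p = Θ(1/n^{1}) E[X] stays bounded (at the triangle threshold p ~ 1/n).


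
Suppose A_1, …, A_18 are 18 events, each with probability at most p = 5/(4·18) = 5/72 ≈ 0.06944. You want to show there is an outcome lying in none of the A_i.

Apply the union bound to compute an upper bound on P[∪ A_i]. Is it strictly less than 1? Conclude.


Union bound: P[∪_{i=1}^{18} A_i] ≤ Σ_i P[A_i] ≤ 18·p = 18·(5/72) = 5/4.
Numerically: 5/4 ≈ 1.25000.
Is 5/4 < 1? NO.
Since the bound 5/4 is ≥ 1, the union bound is uninformative here; it does NOT by itself certify existence.

18·p = 5/4 ≈ 1.25000; existence NOT certified by the union bound.


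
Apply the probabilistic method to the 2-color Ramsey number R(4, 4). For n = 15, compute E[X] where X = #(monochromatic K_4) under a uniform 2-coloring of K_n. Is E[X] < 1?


E[X] = C(15, 4) · 2^{1 − 6} = 1365 · 2^{−5} = 1365/32.
As a reduced fraction: E[X] = 1365/32 ≈ 42.65625.
Is E[X] < 1? NO.
Since E[X] ≥ 1, the first-moment bound is inconclusive at n = 15; it does NOT by itself certify R(4, 4) > 15.

E[X] = 1365/32 ≈ 42.65625; E[X] ≥ 1; first-moment method inconclusive here.


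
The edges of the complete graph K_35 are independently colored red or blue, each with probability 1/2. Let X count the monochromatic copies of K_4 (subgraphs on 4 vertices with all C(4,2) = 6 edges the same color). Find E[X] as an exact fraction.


Let X = Σ_S X_S over the C(35, 4) = 52360 subsets S of size 4, where X_S = 1 if the K_4 on S is monochromatic.
For a fixed S, the K_4 on S has C(4, 2) = 6 edges. P[all 6 edges red] = (1/2)^6, and likewise for blue, so P[monochromatic] = 2·(1/2)^6 = 2^{1 − 6} = 1/32.
By linearity of expectation: E[X] = C(35, 4) · 2^{1 − 6} = 52360 · 1/32 = 6545/4.
Numerically: E[X] ≈ 1636.25000.

E[X] = C(35,4)·2^(1−C(4,2)) = 6545/4 ≈ 1636.25000.


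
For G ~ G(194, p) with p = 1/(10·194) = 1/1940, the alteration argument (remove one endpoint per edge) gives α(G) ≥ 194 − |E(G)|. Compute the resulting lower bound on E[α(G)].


E[|E(G)|] = C(194, 2)·p = 18721 · (1/1940) = 193/20.
E[α(G)] ≥ n − E[|E(G)|] = 194 − 193/20 = 3687/20.
Numerically: ≈ 184.350000.
(This is only a lower bound; the true E[α(G)] may be larger.)

E[α(G)] ≥ 3687/20 ≈ 184.350000.


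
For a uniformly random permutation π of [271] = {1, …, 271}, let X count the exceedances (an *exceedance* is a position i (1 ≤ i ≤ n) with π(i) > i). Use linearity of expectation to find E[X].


Write X = Σ_{i=1}^{271} X_i, where X_i = 1_{π(i) > i}.
For each fixed i, π(i) is uniform over {1, …, 271} (marginal of a uniform permutation), so P[π(i) > i] = (n − i)/n. Summing: Σ_{i=1}^{271} (n − i)/n = (0 + 1 + … + 270)/271 = 271(271 − 1)/(2·271) = (271 − 1)/2.
Hence E[X] = Σ_{i=1}^{271} (271 − i)/271 = 135 ≈ 135.0000.

E[X] = 135 = 135.0000.


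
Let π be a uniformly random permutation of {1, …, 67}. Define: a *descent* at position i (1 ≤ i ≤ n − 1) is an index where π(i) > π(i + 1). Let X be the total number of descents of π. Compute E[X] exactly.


Write X = Σ X_I over i = 1, …, 66, with X_I the indicator of one descent.
There are 66 indicators.
For each fixed i, the pair (π(i), π(i+1)) is a uniformly random ordered pair of distinct values from {1, …, 67}; by symmetry P[π(i) > π(i+1)] = 1/2.
By linearity: E[X] = 66 · (1/2) = (67 − 1) · (1/2) = 33 ≈ 33.0000.

E[X] = 33 = 33.0000.


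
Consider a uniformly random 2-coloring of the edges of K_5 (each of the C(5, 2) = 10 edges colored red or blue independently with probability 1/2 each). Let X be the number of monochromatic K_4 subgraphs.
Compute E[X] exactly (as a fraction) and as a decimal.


Let X = Σ_S X_S over the C(5, 4) = 5 subsets S of size 4, where X_S = 1 if the K_4 on S is monochromatic.
For a fixed S, the K_4 on S has C(4, 2) = 6 edges. P[all 6 edges red] = (1/2)^6, and likewise for blue, so P[monochromatic] = 2·(1/2)^6 = 2^{1 − 6} = 1/32.
By linearity of expectation: E[X] = C(5, 4) · 2^{1 − 6} = 5 · 1/32 = 5/32.
Numerically: E[X] ≈ 0.156250.

E[X] = C(5,4)·2^(1−C(4,2)) = 5/32 ≈ 0.156250.


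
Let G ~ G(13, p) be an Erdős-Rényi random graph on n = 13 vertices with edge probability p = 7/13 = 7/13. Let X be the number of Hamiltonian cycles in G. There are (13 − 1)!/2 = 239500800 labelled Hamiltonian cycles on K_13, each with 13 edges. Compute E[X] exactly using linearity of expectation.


K_13 has (13 − 1)!/2 = 239500800 labelled Hamiltonian cycles.
For each such Hamiltonian cycle H, let X_H = 1 if all 13 edges of H are present in G. Then P[X_H = 1] = p^{13} = (7/13)^{13} = 96889010407/302875106592253.
By linearity of expectation: E[X] = Σ_H E[X_H] = 239500800 · p^{13} = 239500800 · 96889010407/302875106592253 = 23204995503684825600/302875106592253.
Numerically: E[X] ≈ 7.662e+04.

E[X] = 239500800 · (7/13)^{13} = 23204995503684825600/302875106592253 ≈ 7.662e+04.


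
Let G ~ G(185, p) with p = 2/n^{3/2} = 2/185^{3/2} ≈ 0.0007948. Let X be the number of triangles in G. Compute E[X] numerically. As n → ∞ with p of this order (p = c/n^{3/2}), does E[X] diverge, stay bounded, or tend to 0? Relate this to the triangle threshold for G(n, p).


Number of potential triangles: C(185, 3) = 1038220.
Each occurs with probability p³ ≈ (0.0007948)³ ≈ 5.021312e-10.
By linearity: E[X] = C(185, 3)·p³ ≈ 1038220 · 5.021312e-10 ≈ 0.0005.
Since α = 3/2 > 1, p = c/n^{3/2} = o(1/n) is below the triangle threshold p ~ 1/n. Asymptotically E[X] ~ (c³/6)·n^{3(1−α)} = (2³/6)·n^{-1.5} → 0, so by Markov's inequality G has no triangles w.h.p.

E[X] ≈ 0.0005; in regime p = Θ(1/n^{3/2}) E[X] tends to 0 (below the triangle threshold p ~ 1/n).


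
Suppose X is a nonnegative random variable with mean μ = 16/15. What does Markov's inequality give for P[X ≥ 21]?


μ = E[X] = 16/15, a = 21.
Markov: P[X ≥ 21] ≤ μ/a = (16/15)/21 = 16/315.
Numerically: ≈ 0.051.
(Since a = 21 > μ = 1.067, the bound 16/315 is < 1 and informative.)

P[X ≥ 21] ≤ 16/315 ≈ 0.051.


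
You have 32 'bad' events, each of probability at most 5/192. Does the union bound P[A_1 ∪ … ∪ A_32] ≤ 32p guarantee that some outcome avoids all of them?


Union bound: P[∪_{i=1}^{32} A_i] ≤ Σ_i P[A_i] ≤ 32·p = 32·(5/192) = 5/6.
Numerically: 5/6 ≈ 0.8333333.
Is 5/6 < 1? YES.
Since P[∪ A_i] ≤ 5/6 < 1, the complement has P[∩ A_i^c] ≥ 1 − 5/6 = 1/6 > 0, so some outcome avoids every A_i.

32·p = 5/6 ≈ 0.8333333; existence CERTIFIED by the union bound.


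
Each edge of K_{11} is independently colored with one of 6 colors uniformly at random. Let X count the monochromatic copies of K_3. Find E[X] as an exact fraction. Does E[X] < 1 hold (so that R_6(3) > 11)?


E[X] = C(11, 3) · 6^{1 − 3} = 165 · 6^{−2} = 165/36.
As a reduced fraction: E[X] = 55/12 ≈ 4.583333.
Is E[X] < 1? NO.
Since E[X] ≥ 1, the first-moment bound is inconclusive at n = 11; it does NOT by itself certify R_6(3) > 11.

E[X] = 55/12 ≈ 4.583333; E[X] ≥ 1; first-moment method inconclusive here.


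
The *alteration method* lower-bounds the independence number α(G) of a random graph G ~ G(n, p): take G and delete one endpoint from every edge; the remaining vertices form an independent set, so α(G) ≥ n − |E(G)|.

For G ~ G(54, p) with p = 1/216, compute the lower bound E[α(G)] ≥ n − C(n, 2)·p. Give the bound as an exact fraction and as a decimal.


E[|E(G)|] = C(54, 2)·p = 1431 · (1/216) = 53/8.
E[α(G)] ≥ n − E[|E(G)|] = 54 − 53/8 = 379/8.
Numerically: ≈ 47.37500.
(This is only a lower bound; the true E[α(G)] may be larger.)

E[α(G)] ≥ 379/8 ≈ 47.37500.


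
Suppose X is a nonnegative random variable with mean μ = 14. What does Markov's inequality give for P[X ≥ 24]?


μ = E[X] = 14, a = 24.
Markov: P[X ≥ 24] ≤ μ/a = (14)/24 = 7/12.
Numerically: ≈ 0.58333.
(Since a = 24 > μ = 14.00000, the bound 7/12 is < 1 and informative.)

P[X ≥ 24] ≤ 7/12 ≈ 0.58333.


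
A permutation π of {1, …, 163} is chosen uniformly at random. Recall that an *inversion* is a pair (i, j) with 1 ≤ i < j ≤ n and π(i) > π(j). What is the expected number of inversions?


Write X = Σ X_I over the C(163, 2) = 13203 pairs i < j, with X_I the indicator of one inversion.
There are 13203 indicators.
For each fixed pair i < j, the values π(i) and π(j) are two distinct elements of {1, …, 163} in uniformly random order; by symmetry P[π(i) > π(j)] = 1/2.
By linearity: E[X] = 13203 · (1/2) = C(163, 2) · (1/2) = 13203/2 = 13203/2 ≈ 6601.50000.

E[X] = 13203/2 = 6601.50000.


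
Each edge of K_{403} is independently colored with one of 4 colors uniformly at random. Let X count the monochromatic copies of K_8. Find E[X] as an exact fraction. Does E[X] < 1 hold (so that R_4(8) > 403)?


E[X] = C(403, 8) · 4^{1 − 28} = 16090020602228430 · 4^{−27} = 16090020602228430/18014398509481984.
As a reduced fraction: E[X] = 8045010301114215/9007199254740992 ≈ 0.893.
Is E[X] < 1? YES.
Since E[X] < 1, there exists a 4-coloring of K_{403} with no monochromatic K_8; hence R_4(8) > 403.

E[X] = 8045010301114215/9007199254740992 ≈ 0.893; E[X] < 1, so R_4(8) > 403.


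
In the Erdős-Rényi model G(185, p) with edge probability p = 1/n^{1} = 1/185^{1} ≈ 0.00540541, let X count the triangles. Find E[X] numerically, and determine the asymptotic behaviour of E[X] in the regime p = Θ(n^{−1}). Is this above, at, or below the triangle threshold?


Number of potential triangles: C(185, 3) = 1038220.
Each occurs with probability p³ ≈ (0.00540541)³ ≈ 1.57937338e-07.
By linearity: E[X] = C(185, 3)·p³ ≈ 1038220 · 1.57937338e-07 ≈ 0.163974.
Here α = 1, so p = 1/n is exactly at the triangle threshold p ~ 1/n. Asymptotically E[X] → c³/6 = 1³/6 = 1/6 ≈ 0.166667, a bounded constant. In this regime the triangle count is asymptotically Poisson(c³/6).

E[X] ≈ 0.163974; in regime p = Θ(1/n^{1}) E[X] stays bounded (at the triangle threshold p ~ 1/n).


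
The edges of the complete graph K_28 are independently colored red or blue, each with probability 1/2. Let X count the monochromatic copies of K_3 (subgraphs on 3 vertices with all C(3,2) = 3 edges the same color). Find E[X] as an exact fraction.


Let X = Σ_S X_S over the C(28, 3) = 3276 subsets S of size 3, where X_S = 1 if the K_3 on S is monochromatic.
For a fixed S, the K_3 on S has C(3, 2) = 3 edges. P[all 3 edges red] = (1/2)^3, and likewise for blue, so P[monochromatic] = 2·(1/2)^3 = 2^{1 − 3} = 1/4.
Summing: E[X] = C(28, 3) · 2^{1 − 3} = 3276 · 1/4 = 819.
Numerically: E[X] ≈ 819.00000.

E[X] = C(28,3)·2^(1−C(3,2)) = 819 ≈ 819.00000.
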